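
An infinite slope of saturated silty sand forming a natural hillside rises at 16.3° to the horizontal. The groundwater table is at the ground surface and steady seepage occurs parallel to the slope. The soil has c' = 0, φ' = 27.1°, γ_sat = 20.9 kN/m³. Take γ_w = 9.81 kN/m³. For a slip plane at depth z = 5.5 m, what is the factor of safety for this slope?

With seepage parallel to the slope and the water table at the surface, the effective normal stress on the slip plane uses the buoyant unit weight γ' = γ_sat − γ_w while the driving shear stress uses γ_sat:
FS = [c' + γ' z cos²β tanφ'] / [γ_sat z sinβ cosβ]
(For c' = 0 this reduces to FS = (γ'/γ_sat)·tanφ'/tanβ.)
γ' = 20.9 − 9.81 = 11.09 kN/m³
Numerator = 0.0 + 11.09·5.5·cos²16.3°·tan27.1° = 0.0 + 11.09·5.5·0.9212·0.5117 = 28.754 kPa
Denominator = 20.9·5.5·sin16.3°·cos16.3° = 20.9·5.5·0.2807·0.9598 = 30.966 kPa
FS = 28.754 / 30.966 = 0.929

FS = 0.93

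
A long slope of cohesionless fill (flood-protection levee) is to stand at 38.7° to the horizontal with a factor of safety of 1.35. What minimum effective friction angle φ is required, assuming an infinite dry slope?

φ = 47.2°

FS = tanφ/tanβ ⇒ tanφ = FS · tanβ = 1.35 · tan38.7° = 1.0816
φ = arctan(1.0816) = 47.24°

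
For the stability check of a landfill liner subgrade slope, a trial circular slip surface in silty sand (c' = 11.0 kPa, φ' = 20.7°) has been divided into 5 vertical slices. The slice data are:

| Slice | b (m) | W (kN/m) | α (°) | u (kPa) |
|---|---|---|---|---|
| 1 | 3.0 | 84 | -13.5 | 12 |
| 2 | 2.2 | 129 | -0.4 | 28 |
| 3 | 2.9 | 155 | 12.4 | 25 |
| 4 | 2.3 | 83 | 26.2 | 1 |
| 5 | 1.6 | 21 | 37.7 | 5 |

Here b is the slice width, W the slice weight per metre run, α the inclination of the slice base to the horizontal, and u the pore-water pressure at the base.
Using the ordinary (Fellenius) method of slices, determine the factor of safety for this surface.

Ordinary method of slices: FS = Σ[c'·Δl_i + (W_i cosα_i − u_i·Δl_i)·tanφ'] / Σ W_i sinα_i, with Δl_i = b_i / cosα_i.
Slice 1: Δl = 3.0/cos(-13.5°) = 3.085 m; N'_1 = 84·cos(-13.5°) − 12·3.085 = 44.7; c'Δl = 33.94; W sinα = -19.6
Slice 2: Δl = 2.2/cos(-0.4°) = 2.200 m; N'_2 = 129·cos(-0.4°) − 28·2.200 = 67.4; c'Δl = 24.20; W sinα = -0.9
Slice 3: Δl = 2.9/cos12.4° = 2.969 m; N'_3 = 155·cos12.4° − 25·2.969 = 77.2; c'Δl = 32.66; W sinα = 33.3
Slice 4: Δl = 2.3/cos26.2° = 2.563 m; N'_4 = 83·cos26.2° − 1·2.563 = 71.9; c'Δl = 28.20; W sinα = 36.6
Slice 5: Δl = 1.6/cos37.7° = 2.022 m; N'_5 = 21·cos37.7° − 5·2.022 = 6.5; c'Δl = 22.24; W sinα = 12.8
Σc'Δl = 141.2 kN/m; ΣN' = 267.6 kN/m; ΣW sinα = 62.3 kN/m
Resisting = 141.2 + 267.6·tan20.7° = 141.2 + 101.1 = 242.4 kN/m
FS = 242.4 / 62.3 = 3.893

FS = 3.89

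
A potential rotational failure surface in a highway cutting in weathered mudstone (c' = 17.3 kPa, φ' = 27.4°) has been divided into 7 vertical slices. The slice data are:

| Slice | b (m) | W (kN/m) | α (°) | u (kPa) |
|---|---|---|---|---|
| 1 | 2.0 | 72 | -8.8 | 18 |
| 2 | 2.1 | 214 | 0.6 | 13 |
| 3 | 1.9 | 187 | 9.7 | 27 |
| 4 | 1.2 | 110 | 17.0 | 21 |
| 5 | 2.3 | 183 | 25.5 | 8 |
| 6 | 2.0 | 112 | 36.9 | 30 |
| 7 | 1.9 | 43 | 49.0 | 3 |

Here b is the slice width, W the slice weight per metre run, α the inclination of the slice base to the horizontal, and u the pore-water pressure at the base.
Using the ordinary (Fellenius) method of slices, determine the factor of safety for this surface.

FS = 2.49

Ordinary method of slices: FS = Σ[c'·Δl_i + (W_i cosα_i − u_i·Δl_i)·tanφ'] / Σ W_i sinα_i, with Δl_i = b_i / cosα_i.
Slice 1: Δl = 2.0/cos(-8.8°) = 2.024 m; N'_1 = 72·cos(-8.8°) − 18·2.024 = 34.7; c'Δl = 35.01; W sinα = -11.0
Slice 2: Δl = 2.1/cos0.6° = 2.100 m; N'_2 = 214·cos0.6° − 13·2.100 = 186.7; c'Δl = 36.33; W sinα = 2.2
Slice 3: Δl = 1.9/cos9.7° = 1.928 m; N'_3 = 187·cos9.7° − 27·1.928 = 132.3; c'Δl = 33.35; W sinα = 31.5
Slice 4: Δl = 1.2/cos17.0° = 1.255 m; N'_4 = 110·cos17.0° − 21·1.255 = 78.8; c'Δl = 21.71; W sinα = 32.2
Slice 5: Δl = 2.3/cos25.5° = 2.548 m; N'_5 = 183·cos25.5° − 8·2.548 = 144.8; c'Δl = 44.08; W sinα = 78.8
Slice 6: Δl = 2.0/cos36.9° = 2.501 m; N'_6 = 112·cos36.9° − 30·2.501 = 14.5; c'Δl = 43.27; W sinα = 67.2
Slice 7: Δl = 1.9/cos49.0° = 2.896 m; N'_7 = 43·cos49.0° − 3·2.896 = 19.5; c'Δl = 50.10; W sinα = 32.5
Σc'Δl = 263.9 kN/m; ΣN' = 611.4 kN/m; ΣW sinα = 233.4 kN/m
Resisting = 263.9 + 611.4·tan27.4° = 263.9 + 316.9 = 580.8 kN/m
FS = 580.8 / 233.4 = 2.489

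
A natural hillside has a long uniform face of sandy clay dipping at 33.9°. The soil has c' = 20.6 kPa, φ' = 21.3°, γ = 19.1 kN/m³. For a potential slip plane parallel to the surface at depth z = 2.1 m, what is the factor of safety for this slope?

FS = 1.69

For an infinite slope with a slip plane parallel to the surface (no pore pressure): FS = [c' + γz cos²β tanφ'] / [γz sinβ cosβ].
γz = 19.1·2.1 = 40.11 kN/m²
Numerator = 20.6 + 40.11·cos²33.9°·tan21.3° = 20.6 + 40.11·0.6889·0.3899 = 31.373 kPa
Denominator = 40.11·sin33.9°·cos33.9° = 40.11·0.5577·0.8300 = 18.568 kPa
FS = 31.373 / 18.568 = 1.690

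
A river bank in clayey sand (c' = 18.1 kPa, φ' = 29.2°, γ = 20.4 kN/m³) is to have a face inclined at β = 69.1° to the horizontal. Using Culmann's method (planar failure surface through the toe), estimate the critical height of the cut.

Culmann's analysis gives the critical failure plane at α_cr = (β + φ')/2 = (69.1 + 29.2)/2 = 49.1°, and the critical height
H_c = (4c'/γ) · sinβ cosφ' / [1 − cos(β − φ')]
    = (4·18.1/20.4) · sin69.1°·cos29.2° / [1 − cos(39.9°)]
    = 3.549 · 0.9342·0.8729 / [1 − 0.7672]
    = 3.549 · 0.8155 / 0.2328
    = 12.43 m

H_c = 12.43 m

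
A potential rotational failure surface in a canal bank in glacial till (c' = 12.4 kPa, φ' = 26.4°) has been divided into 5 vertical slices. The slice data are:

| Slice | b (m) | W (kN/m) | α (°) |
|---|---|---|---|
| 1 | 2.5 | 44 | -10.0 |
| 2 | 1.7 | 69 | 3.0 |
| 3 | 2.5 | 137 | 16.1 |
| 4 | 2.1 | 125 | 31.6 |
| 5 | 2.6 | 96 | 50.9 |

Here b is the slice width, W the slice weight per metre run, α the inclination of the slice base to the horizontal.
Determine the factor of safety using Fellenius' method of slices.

FS = 2.13

Ordinary method of slices: FS = Σ[c'·Δl_i + (W_i cosα_i)·tanφ'] / Σ W_i sinα_i, with Δl_i = b_i / cosα_i.
Slice 1: Δl = 2.5/cos(-10.0°) = 2.539 m; N'_1 = 44·cos(-10.0°) = 43.3; c'Δl = 31.48; W sinα = -7.6
Slice 2: Δl = 1.7/cos3.0° = 1.702 m; N'_2 = 69·cos3.0° = 68.9; c'Δl = 21.11; W sinα = 3.6
Slice 3: Δl = 2.5/cos16.1° = 2.602 m; N'_3 = 137·cos16.1° = 131.6; c'Δl = 32.27; W sinα = 38.0
Slice 4: Δl = 2.1/cos31.6° = 2.466 m; N'_4 = 125·cos31.6° = 106.5; c'Δl = 30.57; W sinα = 65.5
Slice 5: Δl = 2.6/cos50.9° = 4.123 m; N'_5 = 96·cos50.9° = 60.5; c'Δl = 51.12; W sinα = 74.5
Σc'Δl = 166.5 kN/m; ΣN' = 410.9 kN/m; ΣW sinα = 174.0 kN/m
Resisting = 166.5 + 410.9·tan26.4° = 166.5 + 204.0 = 370.5 kN/m
FS = 370.5 / 174.0 = 2.130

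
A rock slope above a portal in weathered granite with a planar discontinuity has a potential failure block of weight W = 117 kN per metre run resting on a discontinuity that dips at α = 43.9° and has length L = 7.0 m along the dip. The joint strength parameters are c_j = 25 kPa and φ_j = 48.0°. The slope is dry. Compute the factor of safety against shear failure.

Resolving the block weight along and normal to the plane and applying the Mohr–Coulomb strength on the joint:
N' = W cosα = 117·cos43.9° = 84.3 kN/m
Driving force T = W sinα = 117·sin43.9° = 81.1 kN/m
Resisting force R = c_j·L + N'·tanφ_j = 25·7.0 + 84.3·tan48.0° = 175.0 + 93.6 = 268.6 kN/m
FS = R / T = 268.6 / 81.1 = 3.311

FS = 3.31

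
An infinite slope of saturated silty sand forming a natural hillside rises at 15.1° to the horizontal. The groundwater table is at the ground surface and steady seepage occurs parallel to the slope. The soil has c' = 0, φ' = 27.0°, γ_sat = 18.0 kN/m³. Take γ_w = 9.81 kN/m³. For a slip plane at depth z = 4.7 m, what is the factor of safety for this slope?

FS = 0.86

With seepage parallel to the slope and the water table at the surface, the effective normal stress on the slip plane uses the buoyant unit weight γ' = γ_sat − γ_w while the driving shear stress uses γ_sat:
FS = [c' + γ' z cos²β tanφ'] / [γ_sat z sinβ cosβ]
(For c' = 0 this reduces to FS = (γ'/γ_sat)·tanφ'/tanβ.)
γ' = 18.0 − 9.81 = 8.19 kN/m³
Numerator = 0.0 + 8.19·4.7·cos²15.1°·tan27.0° = 0.0 + 8.19·4.7·0.9321·0.5095 = 18.282 kPa
Denominator = 18.0·4.7·sin15.1°·cos15.1° = 18.0·4.7·0.2605·0.9655 = 21.278 kPa
FS = 18.282 / 21.278 = 0.859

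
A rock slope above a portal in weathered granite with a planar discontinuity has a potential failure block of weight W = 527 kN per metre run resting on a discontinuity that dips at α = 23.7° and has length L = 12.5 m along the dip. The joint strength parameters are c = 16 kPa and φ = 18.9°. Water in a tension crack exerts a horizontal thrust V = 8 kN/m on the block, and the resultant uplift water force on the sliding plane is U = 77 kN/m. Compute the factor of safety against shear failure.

Resolving the block weight along and normal to the plane and applying the Mohr–Coulomb strength on the joint:
N' = W cosα − U − V sinα = 527·cos23.7° − 77 − 8·sin23.7° = 402.3 kN/m
Driving force T = W sinα + V cosα = 527·sin23.7° + 8·cos23.7° = 219.2 kN/m
Resisting force R = c·L + N'·tanφ = 16·12.5 + 402.3·tan18.9° = 200.0 + 137.8 = 337.8 kN/m
FS = R / T = 337.8 / 219.2 = 1.541

FS = 1.54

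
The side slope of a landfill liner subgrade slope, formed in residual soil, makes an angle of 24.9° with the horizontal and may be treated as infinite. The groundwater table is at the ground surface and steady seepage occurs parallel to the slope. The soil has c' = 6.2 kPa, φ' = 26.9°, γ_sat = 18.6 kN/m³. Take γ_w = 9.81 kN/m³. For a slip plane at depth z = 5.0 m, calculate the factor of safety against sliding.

With seepage parallel to the slope and the water table at the surface, the effective normal stress on the slip plane uses the buoyant unit weight γ' = γ_sat − γ_w while the driving shear stress uses γ_sat:
FS = [c' + γ' z cos²β tanφ'] / [γ_sat z sinβ cosβ]
γ' = 18.6 − 9.81 = 8.79 kN/m³
Numerator = 6.2 + 8.79·5.0·cos²24.9°·tan26.9° = 6.2 + 8.79·5.0·0.8227·0.5073 = 24.544 kPa
Denominator = 18.6·5.0·sin24.9°·cos24.9° = 18.6·5.0·0.4210·0.9070 = 35.517 kPa
FS = 24.544 / 35.517 = 0.691

FS = 0.69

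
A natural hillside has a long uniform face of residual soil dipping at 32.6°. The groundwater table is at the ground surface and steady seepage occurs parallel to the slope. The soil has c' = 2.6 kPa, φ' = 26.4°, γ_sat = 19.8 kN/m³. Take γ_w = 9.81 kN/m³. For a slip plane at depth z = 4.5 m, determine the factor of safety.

FS = 0.46

With seepage parallel to the slope and the water table at the surface, the effective normal stress on the slip plane uses the buoyant unit weight γ' = γ_sat − γ_w while the driving shear stress uses γ_sat:
FS = [c' + γ' z cos²β tanφ'] / [γ_sat z sinβ cosβ]
γ' = 19.8 − 9.81 = 9.99 kN/m³
Numerator = 2.6 + 9.99·4.5·cos²32.6°·tan26.4° = 2.6 + 9.99·4.5·0.7097·0.4964 = 18.438 kPa
Denominator = 19.8·4.5·sin32.6°·cos32.6° = 19.8·4.5·0.5388·0.8425 = 40.441 kPa
FS = 18.438 / 40.441 = 0.456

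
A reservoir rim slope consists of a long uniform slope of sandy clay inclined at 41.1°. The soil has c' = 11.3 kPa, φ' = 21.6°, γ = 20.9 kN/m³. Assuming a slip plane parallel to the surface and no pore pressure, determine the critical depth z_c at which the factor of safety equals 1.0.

Setting FS = 1.00 in FS = [c' + γz cos²β tanφ'] / [γz sinβ cosβ] and solving for z:
z = c' / [γ cosβ (FS·sinβ − cosβ·tanφ')]
  = 11.3 / [20.9·cos41.1°·(1.00·sin41.1° − cos41.1°·tan21.6°)]
  = 11.3 / [20.9·0.7536·(1.00·0.6574 − 0.7536·0.3959)]
  = 11.3 / 5.6544 = 1.998 m

z_c = 2.00 m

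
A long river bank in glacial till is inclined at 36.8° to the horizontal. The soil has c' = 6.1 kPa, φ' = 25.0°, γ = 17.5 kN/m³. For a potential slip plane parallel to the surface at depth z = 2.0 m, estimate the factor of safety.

FS = 0.99

For an infinite slope with a slip plane parallel to the surface (no pore pressure): FS = [c' + γz cos²β tanφ'] / [γz sinβ cosβ].
γz = 17.5·2.0 = 35.00 kN/m²
Numerator = 6.1 + 35.00·cos²36.8°·tan25.0° = 6.1 + 35.00·0.6412·0.4663 = 16.564 kPa
Denominator = 35.00·sin36.8°·cos36.8° = 35.00·0.5990·0.8007 = 16.788 kPa
FS = 16.564 / 16.788 = 0.987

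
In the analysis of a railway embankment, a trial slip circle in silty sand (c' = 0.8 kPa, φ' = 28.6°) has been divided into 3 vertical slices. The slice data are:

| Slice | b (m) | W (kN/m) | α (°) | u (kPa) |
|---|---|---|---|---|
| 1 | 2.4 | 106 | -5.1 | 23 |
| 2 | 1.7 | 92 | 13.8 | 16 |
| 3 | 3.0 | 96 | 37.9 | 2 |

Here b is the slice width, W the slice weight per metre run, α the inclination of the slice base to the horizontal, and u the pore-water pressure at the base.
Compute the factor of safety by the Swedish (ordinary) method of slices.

FS = 1.46

Ordinary method of slices: FS = Σ[c'·Δl_i + (W_i cosα_i − u_i·Δl_i)·tanφ'] / Σ W_i sinα_i, with Δl_i = b_i / cosα_i.
Slice 1: Δl = 2.4/cos(-5.1°) = 2.410 m; N'_1 = 106·cos(-5.1°) − 23·2.410 = 50.2; c'Δl = 1.93; W sinα = -9.4
Slice 2: Δl = 1.7/cos13.8° = 1.751 m; N'_2 = 92·cos13.8° − 16·1.751 = 61.3; c'Δl = 1.40; W sinα = 21.9
Slice 3: Δl = 3.0/cos37.9° = 3.802 m; N'_3 = 96·cos37.9° − 2·3.802 = 68.1; c'Δl = 3.04; W sinα = 59.0
Σc'Δl = 6.4 kN/m; ΣN' = 179.6 kN/m; ΣW sinα = 71.5 kN/m
Resisting = 6.4 + 179.6·tan28.6° = 6.4 + 97.9 = 104.3 kN/m
FS = 104.3 / 71.5 = 1.459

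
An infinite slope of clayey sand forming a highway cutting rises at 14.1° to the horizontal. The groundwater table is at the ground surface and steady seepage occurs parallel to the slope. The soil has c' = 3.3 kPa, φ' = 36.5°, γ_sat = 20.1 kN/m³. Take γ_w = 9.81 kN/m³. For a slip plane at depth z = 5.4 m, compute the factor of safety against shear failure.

FS = 1.64

With seepage parallel to the slope and the water table at the surface, the effective normal stress on the slip plane uses the buoyant unit weight γ' = γ_sat − γ_w while the driving shear stress uses γ_sat:
FS = [c' + γ' z cos²β tanφ'] / [γ_sat z sinβ cosβ]
γ' = 20.1 − 9.81 = 10.29 kN/m³
Numerator = 3.3 + 10.29·5.4·cos²14.1°·tan36.5° = 3.3 + 10.29·5.4·0.9407·0.7400 = 41.976 kPa
Denominator = 20.1·5.4·sin14.1°·cos14.1° = 20.1·5.4·0.2436·0.9699 = 25.645 kPa
FS = 41.976 / 25.645 = 1.637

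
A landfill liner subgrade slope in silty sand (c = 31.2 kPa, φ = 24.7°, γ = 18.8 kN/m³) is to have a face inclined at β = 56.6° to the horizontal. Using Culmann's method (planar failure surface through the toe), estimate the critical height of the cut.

H_c = 33.34 m

Culmann's analysis gives the critical failure plane at α_cr = (β + φ)/2 = (56.6 + 24.7)/2 = 40.6°, and the critical height
H_c = (4c/γ) · sinβ cosφ / [1 − cos(β − φ)]
    = (4·31.2/18.8) · sin56.6°·cos24.7° / [1 − cos(31.9°)]
    = 6.638 · 0.8348·0.9085 / [1 − 0.8490]
    = 6.638 · 0.7585 / 0.1510
    = 33.34 m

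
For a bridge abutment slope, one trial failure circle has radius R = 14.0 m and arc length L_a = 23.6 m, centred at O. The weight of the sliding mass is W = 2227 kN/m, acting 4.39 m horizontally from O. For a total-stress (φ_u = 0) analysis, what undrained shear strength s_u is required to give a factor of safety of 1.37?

FS = s_u·L_a·R / (W·d), so s_u = FS·W·d / (L_a·R).
s_u = 1.37·2227·4.39 / (23.60·14.0) = 13393.8 / 330.40 = 40.54 kPa

s_u = 40.5 kPa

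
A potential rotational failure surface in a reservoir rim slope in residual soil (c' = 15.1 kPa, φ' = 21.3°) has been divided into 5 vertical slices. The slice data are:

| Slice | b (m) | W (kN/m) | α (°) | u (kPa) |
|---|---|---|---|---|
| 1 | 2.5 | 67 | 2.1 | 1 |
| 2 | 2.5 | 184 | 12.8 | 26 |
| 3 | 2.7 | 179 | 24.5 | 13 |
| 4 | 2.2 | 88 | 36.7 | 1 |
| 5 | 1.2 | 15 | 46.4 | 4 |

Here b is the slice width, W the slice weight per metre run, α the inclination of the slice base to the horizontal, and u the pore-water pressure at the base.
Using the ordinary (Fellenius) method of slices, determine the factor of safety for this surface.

FS = 1.85

Ordinary method of slices: FS = Σ[c'·Δl_i + (W_i cosα_i − u_i·Δl_i)·tanφ'] / Σ W_i sinα_i, with Δl_i = b_i / cosα_i.
Slice 1: Δl = 2.5/cos2.1° = 2.502 m; N'_1 = 67·cos2.1° − 1·2.502 = 64.5; c'Δl = 37.78; W sinα = 2.5
Slice 2: Δl = 2.5/cos12.8° = 2.564 m; N'_2 = 184·cos12.8° − 26·2.564 = 112.8; c'Δl = 38.71; W sinα = 40.8
Slice 3: Δl = 2.7/cos24.5° = 2.967 m; N'_3 = 179·cos24.5° − 13·2.967 = 124.3; c'Δl = 44.80; W sinα = 74.2
Slice 4: Δl = 2.2/cos36.7° = 2.744 m; N'_4 = 88·cos36.7° − 1·2.744 = 67.8; c'Δl = 41.43; W sinα = 52.6
Slice 5: Δl = 1.2/cos46.4° = 1.740 m; N'_5 = 15·cos46.4° − 4·1.740 = 3.4; c'Δl = 26.28; W sinα = 10.9
Σc'Δl = 189.0 kN/m; ΣN' = 372.7 kN/m; ΣW sinα = 180.9 kN/m
Resisting = 189.0 + 372.7·tan21.3° = 189.0 + 145.3 = 334.3 kN/m
FS = 334.3 / 180.9 = 1.848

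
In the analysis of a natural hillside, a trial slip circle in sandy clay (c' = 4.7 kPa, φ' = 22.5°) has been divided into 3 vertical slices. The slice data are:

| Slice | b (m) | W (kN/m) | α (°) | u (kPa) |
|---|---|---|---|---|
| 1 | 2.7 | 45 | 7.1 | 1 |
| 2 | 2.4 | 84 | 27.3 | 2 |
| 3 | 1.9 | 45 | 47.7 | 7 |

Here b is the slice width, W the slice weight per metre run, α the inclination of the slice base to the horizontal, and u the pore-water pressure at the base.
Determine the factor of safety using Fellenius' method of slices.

Ordinary method of slices: FS = Σ[c'·Δl_i + (W_i cosα_i − u_i·Δl_i)·tanφ'] / Σ W_i sinα_i, with Δl_i = b_i / cosα_i.
Slice 1: Δl = 2.7/cos7.1° = 2.721 m; N'_1 = 45·cos7.1° − 1·2.721 = 41.9; c'Δl = 12.79; W sinα = 5.6
Slice 2: Δl = 2.4/cos27.3° = 2.701 m; N'_2 = 84·cos27.3° − 2·2.701 = 69.2; c'Δl = 12.69; W sinα = 38.5
Slice 3: Δl = 1.9/cos47.7° = 2.823 m; N'_3 = 45·cos47.7° − 7·2.823 = 10.5; c'Δl = 13.27; W sinα = 33.3
Σc'Δl = 38.8 kN/m; ΣN' = 121.7 kN/m; ΣW sinα = 77.4 kN/m
Resisting = 38.8 + 121.7·tan22.5° = 38.8 + 50.4 = 89.2 kN/m
FS = 89.2 / 77.4 = 1.152

FS = 1.15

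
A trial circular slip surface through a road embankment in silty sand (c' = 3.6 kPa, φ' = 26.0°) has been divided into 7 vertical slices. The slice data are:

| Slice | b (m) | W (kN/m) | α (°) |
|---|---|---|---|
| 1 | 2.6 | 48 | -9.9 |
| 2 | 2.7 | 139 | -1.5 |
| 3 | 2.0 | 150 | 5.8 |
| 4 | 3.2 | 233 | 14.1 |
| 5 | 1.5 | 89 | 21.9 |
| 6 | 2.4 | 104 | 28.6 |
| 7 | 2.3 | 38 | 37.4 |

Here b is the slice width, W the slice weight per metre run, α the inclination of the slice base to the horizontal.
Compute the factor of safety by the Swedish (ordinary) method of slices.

Ordinary method of slices: FS = Σ[c'·Δl_i + (W_i cosα_i)·tanφ'] / Σ W_i sinα_i, with Δl_i = b_i / cosα_i.
Slice 1: Δl = 2.6/cos(-9.9°) = 2.639 m; N'_1 = 48·cos(-9.9°) = 47.3; c'Δl = 9.50; W sinα = -8.3
Slice 2: Δl = 2.7/cos(-1.5°) = 2.701 m; N'_2 = 139·cos(-1.5°) = 139.0; c'Δl = 9.72; W sinα = -3.6
Slice 3: Δl = 2.0/cos5.8° = 2.010 m; N'_3 = 150·cos5.8° = 149.2; c'Δl = 7.24; W sinα = 15.2
Slice 4: Δl = 3.2/cos14.1° = 3.299 m; N'_4 = 233·cos14.1° = 226.0; c'Δl = 11.88; W sinα = 56.8
Slice 5: Δl = 1.5/cos21.9° = 1.617 m; N'_5 = 89·cos21.9° = 82.6; c'Δl = 5.82; W sinα = 33.2
Slice 6: Δl = 2.4/cos28.6° = 2.734 m; N'_6 = 104·cos28.6° = 91.3; c'Δl = 9.84; W sinα = 49.8
Slice 7: Δl = 2.3/cos37.4° = 2.895 m; N'_7 = 38·cos37.4° = 30.2; c'Δl = 10.42; W sinα = 23.1
Σc'Δl = 64.4 kN/m; ΣN' = 765.5 kN/m; ΣW sinα = 166.1 kN/m
Resisting = 64.4 + 765.5·tan26.0° = 64.4 + 373.4 = 437.8 kN/m
FS = 437.8 / 166.1 = 2.636

FS = 2.64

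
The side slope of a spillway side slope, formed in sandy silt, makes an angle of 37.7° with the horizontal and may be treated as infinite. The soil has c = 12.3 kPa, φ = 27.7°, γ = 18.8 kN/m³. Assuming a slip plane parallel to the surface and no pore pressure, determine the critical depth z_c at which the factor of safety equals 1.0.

z_c = 4.22 m

Setting FS = 1.00 in FS = [c + γz cos²β tanφ] / [γz sinβ cosβ] and solving for z:
z = c / [γ cosβ (FS·sinβ − cosβ·tanφ)]
  = 12.3 / [18.8·cos37.7°·(1.00·sin37.7° − cos37.7°·tan27.7°)]
  = 12.3 / [18.8·0.7912·(1.00·0.6115 − 0.7912·0.5250)]
  = 12.3 / 2.9174 = 4.216 m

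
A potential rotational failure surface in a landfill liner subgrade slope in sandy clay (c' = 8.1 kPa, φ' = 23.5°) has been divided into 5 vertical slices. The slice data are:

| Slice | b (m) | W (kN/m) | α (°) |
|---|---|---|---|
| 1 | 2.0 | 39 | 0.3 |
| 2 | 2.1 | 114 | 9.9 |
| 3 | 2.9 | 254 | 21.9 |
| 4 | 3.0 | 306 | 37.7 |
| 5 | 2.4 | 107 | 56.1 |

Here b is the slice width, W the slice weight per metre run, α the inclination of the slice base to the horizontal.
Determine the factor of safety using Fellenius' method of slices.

FS = 1.09

Ordinary method of slices: FS = Σ[c'·Δl_i + (W_i cosα_i)·tanφ'] / Σ W_i sinα_i, with Δl_i = b_i / cosα_i.
Slice 1: Δl = 2.0/cos0.3° = 2.000 m; N'_1 = 39·cos0.3° = 39.0; c'Δl = 16.20; W sinα = 0.2
Slice 2: Δl = 2.1/cos9.9° = 2.132 m; N'_2 = 114·cos9.9° = 112.3; c'Δl = 17.27; W sinα = 19.6
Slice 3: Δl = 2.9/cos21.9° = 3.126 m; N'_3 = 254·cos21.9° = 235.7; c'Δl = 25.32; W sinα = 94.7
Slice 4: Δl = 3.0/cos37.7° = 3.792 m; N'_4 = 306·cos37.7° = 242.1; c'Δl = 30.71; W sinα = 187.1
Slice 5: Δl = 2.4/cos56.1° = 4.303 m; N'_5 = 107·cos56.1° = 59.7; c'Δl = 34.85; W sinα = 88.8
Σc'Δl = 124.4 kN/m; ΣN' = 688.8 kN/m; ΣW sinα = 390.5 kN/m
Resisting = 124.4 + 688.8·tan23.5° = 124.4 + 299.5 = 423.8 kN/m
FS = 423.8 / 390.5 = 1.085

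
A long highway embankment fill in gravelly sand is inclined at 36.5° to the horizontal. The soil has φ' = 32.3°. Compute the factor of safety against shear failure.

FS = 0.85

For a dry cohesionless infinite slope the factor of safety is FS = tanφ' / tanβ.
FS = tan32.3° / tan36.5° = 0.6322 / 0.7400 = 0.854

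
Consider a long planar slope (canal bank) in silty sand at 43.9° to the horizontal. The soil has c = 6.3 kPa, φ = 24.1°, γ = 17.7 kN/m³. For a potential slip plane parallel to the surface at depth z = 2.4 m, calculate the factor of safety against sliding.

For an infinite slope with a slip plane parallel to the surface (no pore pressure): FS = [c + γz cos²β tanφ] / [γz sinβ cosβ].
γz = 17.7·2.4 = 42.48 kN/m²
Numerator = 6.3 + 42.48·cos²43.9°·tan24.1° = 6.3 + 42.48·0.5192·0.4473 = 16.166 kPa
Denominator = 42.48·sin43.9°·cos43.9° = 42.48·0.6934·0.7206 = 21.224 kPa
FS = 16.166 / 21.224 = 0.762

FS = 0.76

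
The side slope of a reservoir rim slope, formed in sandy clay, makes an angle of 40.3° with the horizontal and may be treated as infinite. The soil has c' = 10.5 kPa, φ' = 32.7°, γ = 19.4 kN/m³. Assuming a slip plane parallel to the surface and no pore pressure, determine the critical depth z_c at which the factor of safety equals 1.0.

z_c = 4.52 m

Setting FS = 1.00 in FS = [c' + γz cos²β tanφ'] / [γz sinβ cosβ] and solving for z:
z = c' / [γ cosβ (FS·sinβ − cosβ·tanφ')]
  = 10.5 / [19.4·cos40.3°·(1.00·sin40.3° − cos40.3°·tan32.7°)]
  = 10.5 / [19.4·0.7627·(1.00·0.6468 − 0.7627·0.6420)]
  = 10.5 / 2.3254 = 4.515 m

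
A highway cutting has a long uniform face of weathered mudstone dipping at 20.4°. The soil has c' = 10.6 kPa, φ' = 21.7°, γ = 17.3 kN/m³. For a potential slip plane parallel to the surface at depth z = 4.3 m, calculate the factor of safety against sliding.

For an infinite slope with a slip plane parallel to the surface (no pore pressure): FS = [c' + γz cos²β tanφ'] / [γz sinβ cosβ].
γz = 17.3·4.3 = 74.39 kN/m²
Numerator = 10.6 + 74.39·cos²20.4°·tan21.7° = 10.6 + 74.39·0.8785·0.3979 = 36.606 kPa
Denominator = 74.39·sin20.4°·cos20.4° = 74.39·0.3486·0.9373 = 24.304 kPa
FS = 36.606 / 24.304 = 1.506

FS = 1.51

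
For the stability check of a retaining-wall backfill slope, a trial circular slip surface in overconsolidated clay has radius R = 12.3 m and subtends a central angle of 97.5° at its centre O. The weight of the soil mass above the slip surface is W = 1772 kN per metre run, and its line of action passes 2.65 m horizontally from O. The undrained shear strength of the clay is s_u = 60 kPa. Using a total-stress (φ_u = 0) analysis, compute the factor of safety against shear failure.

Taking moments about the centre O, the resisting moment is provided by the undrained shear strength acting along the arc:
Arc length L_a = R·θ = 12.3·(97.5°·π/180) = 12.3·1.7017 = 20.93 m
M_R = s_u·L_a·R = 60·20.93·12.3 = 15447.0 kN·m/m
M_D = W·d = 1772·2.65 = 4695.8 kN·m/m
FS = M_R / M_D = 15447.0 / 4695.8 = 3.290

FS = 3.29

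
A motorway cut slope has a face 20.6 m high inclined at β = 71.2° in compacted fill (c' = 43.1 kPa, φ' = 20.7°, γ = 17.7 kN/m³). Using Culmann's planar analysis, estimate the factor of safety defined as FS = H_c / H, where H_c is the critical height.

H_c = (4c'/γ) · sinβ cosφ' / [1 − cos(β − φ')]
    = (4·43.1/17.7) · sin71.2°·cos20.7° / [1 − cos50.5°]
    = 9.740 · 0.8855 / 0.3639 = 23.70 m
FS = H_c / H = 23.70 / 20.6 = 1.151

FS = 1.15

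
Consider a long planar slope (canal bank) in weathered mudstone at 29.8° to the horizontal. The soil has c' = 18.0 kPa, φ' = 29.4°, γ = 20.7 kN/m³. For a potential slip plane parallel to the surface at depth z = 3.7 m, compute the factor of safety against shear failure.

For an infinite slope with a slip plane parallel to the surface (no pore pressure): FS = [c' + γz cos²β tanφ'] / [γz sinβ cosβ].
γz = 20.7·3.7 = 76.59 kN/m²
Numerator = 18.0 + 76.59·cos²29.8°·tan29.4° = 18.0 + 76.59·0.7530·0.5635 = 50.497 kPa
Denominator = 76.59·sin29.8°·cos29.8° = 76.59·0.4970·0.8678 = 33.030 kPa
FS = 50.497 / 33.030 = 1.529

FS = 1.53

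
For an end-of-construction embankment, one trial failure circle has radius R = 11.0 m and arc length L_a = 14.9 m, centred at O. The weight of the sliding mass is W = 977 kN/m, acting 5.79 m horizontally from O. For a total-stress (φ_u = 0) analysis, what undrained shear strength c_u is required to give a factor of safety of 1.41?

FS = c_u·L_a·R / (W·d), so c_u = FS·W·d / (L_a·R).
c_u = 1.41·977·5.79 / (14.90·11.0) = 7976.1 / 163.90 = 48.66 kPa

c_u = 48.7 kPa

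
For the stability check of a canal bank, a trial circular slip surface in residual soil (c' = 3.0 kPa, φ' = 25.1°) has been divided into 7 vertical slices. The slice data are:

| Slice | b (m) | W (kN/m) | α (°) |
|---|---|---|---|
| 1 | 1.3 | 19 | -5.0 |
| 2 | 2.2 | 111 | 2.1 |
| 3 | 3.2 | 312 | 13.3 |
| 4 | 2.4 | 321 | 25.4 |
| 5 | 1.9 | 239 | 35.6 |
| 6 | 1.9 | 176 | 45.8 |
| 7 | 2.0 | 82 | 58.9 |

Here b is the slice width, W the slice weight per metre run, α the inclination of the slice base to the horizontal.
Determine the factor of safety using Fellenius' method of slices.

FS = 1.03

Ordinary method of slices: FS = Σ[c'·Δl_i + (W_i cosα_i)·tanφ'] / Σ W_i sinα_i, with Δl_i = b_i / cosα_i.
Slice 1: Δl = 1.3/cos(-5.0°) = 1.305 m; N'_1 = 19·cos(-5.0°) = 18.9; c'Δl = 3.91; W sinα = -1.7
Slice 2: Δl = 2.2/cos2.1° = 2.201 m; N'_2 = 111·cos2.1° = 110.9; c'Δl = 6.60; W sinα = 4.1
Slice 3: Δl = 3.2/cos13.3° = 3.288 m; N'_3 = 312·cos13.3° = 303.6; c'Δl = 9.86; W sinα = 71.8
Slice 4: Δl = 2.4/cos25.4° = 2.657 m; N'_4 = 321·cos25.4° = 290.0; c'Δl = 7.97; W sinα = 137.7
Slice 5: Δl = 1.9/cos35.6° = 2.337 m; N'_5 = 239·cos35.6° = 194.3; c'Δl = 7.01; W sinα = 139.1
Slice 6: Δl = 1.9/cos45.8° = 2.725 m; N'_6 = 176·cos45.8° = 122.7; c'Δl = 8.18; W sinα = 126.2
Slice 7: Δl = 2.0/cos58.9° = 3.872 m; N'_7 = 82·cos58.9° = 42.4; c'Δl = 11.62; W sinα = 70.2
Σc'Δl = 55.2 kN/m; ΣN' = 1082.8 kN/m; ΣW sinα = 547.4 kN/m
Resisting = 55.2 + 1082.8·tan25.1° = 55.2 + 507.2 = 562.4 kN/m
FS = 562.4 / 547.4 = 1.027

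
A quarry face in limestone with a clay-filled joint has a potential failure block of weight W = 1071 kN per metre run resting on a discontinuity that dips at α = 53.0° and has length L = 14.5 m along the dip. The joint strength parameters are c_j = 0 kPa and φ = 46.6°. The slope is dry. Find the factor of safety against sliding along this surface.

FS = 0.80

Resolving the block weight along and normal to the plane and applying the Mohr–Coulomb strength on the joint:
N' = W cosα = 1071·cos53.0° = 644.5 kN/m
Driving force T = W sinα = 1071·sin53.0° = 855.3 kN/m
Resisting force R = c_j·L + N'·tanφ = 0·14.5 + 644.5·tan46.6° = 0.0 + 681.6 = 681.6 kN/m
FS = R / T = 681.6 / 855.3 = 0.797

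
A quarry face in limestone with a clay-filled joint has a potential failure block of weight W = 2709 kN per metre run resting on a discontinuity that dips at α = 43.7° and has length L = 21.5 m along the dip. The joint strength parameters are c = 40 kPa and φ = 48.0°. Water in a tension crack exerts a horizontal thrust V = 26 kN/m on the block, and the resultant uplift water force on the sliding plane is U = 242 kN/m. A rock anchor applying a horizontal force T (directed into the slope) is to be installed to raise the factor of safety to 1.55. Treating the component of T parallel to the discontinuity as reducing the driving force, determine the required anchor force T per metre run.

T = 97 kN/m

Resolving forces along and normal to the sliding plane, with the horizontal anchor force T adding T·sinα to the effective normal force and T·cosα acting up the plane against the driving force:
FS = [cL + (W cosα − U − V sinα + T sinα) tanφ] / [W sinα + V cosα − T cosα]
Without the anchor: N' = 1698.6 kN/m, driving T_d = 1890.4 kN/m, resisting R = 40·21.5 + 1698.6·tan48.0° = 2746.4 kN/m, FS = 1.45.
Setting FS = 1.55 and solving for T:
1.55·(1890.4 − T cos43.7°) = 2746.4 + T sin43.7°·tan48.0°
T·(sin43.7°·tan48.0° + 1.55·cos43.7°) = 1.55·1890.4 − 2746.4
T·(0.6909·1.1106 + 1.55·0.7230) = 2930.1 − 2746.4 = 183.7
T·1.8879 = 183.7
T = 97.3 kN/m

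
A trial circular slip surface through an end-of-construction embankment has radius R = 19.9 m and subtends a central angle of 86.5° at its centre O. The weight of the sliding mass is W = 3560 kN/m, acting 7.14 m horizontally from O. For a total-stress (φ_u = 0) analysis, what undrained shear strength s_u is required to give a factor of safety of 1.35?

FS = s_u·L_a·R / (W·d), so s_u = FS·W·d / (L_a·R).
Arc length L_a = R·θ = 19.9·(86.5°·π/180) = 19.9·1.5097 = 30.04 m
s_u = 1.35·3560·7.14 / (30.04·19.9) = 34314.8 / 597.86 = 57.40 kPa

s_u = 57.4 kPa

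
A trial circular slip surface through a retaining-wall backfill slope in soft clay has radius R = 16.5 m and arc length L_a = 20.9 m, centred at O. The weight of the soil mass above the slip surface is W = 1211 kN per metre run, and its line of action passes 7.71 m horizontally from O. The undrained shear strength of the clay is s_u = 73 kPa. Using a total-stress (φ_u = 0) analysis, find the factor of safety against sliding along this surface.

FS = 2.70

Taking moments about the centre O, the resisting moment is provided by the undrained shear strength acting along the arc:
M_R = s_u·L_a·R = 73·20.90·16.5 = 25174.0 kN·m/m
M_D = W·d = 1211·7.71 = 9336.8 kN·m/m
FS = M_R / M_D = 25174.0 / 9336.8 = 2.696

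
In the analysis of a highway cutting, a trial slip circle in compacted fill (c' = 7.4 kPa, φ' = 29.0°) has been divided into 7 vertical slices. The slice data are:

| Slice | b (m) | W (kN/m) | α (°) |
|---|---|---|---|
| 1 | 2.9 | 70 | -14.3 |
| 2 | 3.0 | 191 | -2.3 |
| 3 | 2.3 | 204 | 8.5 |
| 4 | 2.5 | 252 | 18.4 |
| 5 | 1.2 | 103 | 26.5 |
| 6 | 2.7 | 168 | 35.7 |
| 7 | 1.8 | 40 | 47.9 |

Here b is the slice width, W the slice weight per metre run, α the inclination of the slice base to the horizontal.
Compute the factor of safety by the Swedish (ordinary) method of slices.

FS = 2.57

Ordinary method of slices: FS = Σ[c'·Δl_i + (W_i cosα_i)·tanφ'] / Σ W_i sinα_i, with Δl_i = b_i / cosα_i.
Slice 1: Δl = 2.9/cos(-14.3°) = 2.993 m; N'_1 = 70·cos(-14.3°) = 67.8; c'Δl = 22.15; W sinα = -17.3
Slice 2: Δl = 3.0/cos(-2.3°) = 3.002 m; N'_2 = 191·cos(-2.3°) = 190.8; c'Δl = 22.22; W sinα = -7.7
Slice 3: Δl = 2.3/cos8.5° = 2.326 m; N'_3 = 204·cos8.5° = 201.8; c'Δl = 17.21; W sinα = 30.2
Slice 4: Δl = 2.5/cos18.4° = 2.635 m; N'_4 = 252·cos18.4° = 239.1; c'Δl = 19.50; W sinα = 79.5
Slice 5: Δl = 1.2/cos26.5° = 1.341 m; N'_5 = 103·cos26.5° = 92.2; c'Δl = 9.92; W sinα = 46.0
Slice 6: Δl = 2.7/cos35.7° = 3.325 m; N'_6 = 168·cos35.7° = 136.4; c'Δl = 24.60; W sinα = 98.0
Slice 7: Δl = 1.8/cos47.9° = 2.685 m; N'_7 = 40·cos47.9° = 26.8; c'Δl = 19.87; W sinα = 29.7
Σc'Δl = 135.5 kN/m; ΣN' = 955.0 kN/m; ΣW sinα = 258.4 kN/m
Resisting = 135.5 + 955.0·tan29.0° = 135.5 + 529.4 = 664.8 kN/m
FS = 664.8 / 258.4 = 2.573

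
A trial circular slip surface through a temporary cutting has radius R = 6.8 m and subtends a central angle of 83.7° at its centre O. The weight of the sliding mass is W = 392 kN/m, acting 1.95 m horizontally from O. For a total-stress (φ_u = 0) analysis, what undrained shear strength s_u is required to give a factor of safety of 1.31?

s_u = 14.8 kPa

FS = s_u·L_a·R / (W·d), so s_u = FS·W·d / (L_a·R).
Arc length L_a = R·θ = 6.8·(83.7°·π/180) = 6.8·1.4608 = 9.93 m
s_u = 1.31·392·1.95 / (9.93·6.8) = 1001.4 / 67.55 = 14.82 kPa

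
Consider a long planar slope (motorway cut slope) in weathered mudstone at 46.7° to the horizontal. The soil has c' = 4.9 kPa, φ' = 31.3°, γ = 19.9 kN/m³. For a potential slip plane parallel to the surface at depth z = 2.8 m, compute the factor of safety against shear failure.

FS = 0.75

For an infinite slope with a slip plane parallel to the surface (no pore pressure): FS = [c' + γz cos²β tanφ'] / [γz sinβ cosβ].
γz = 19.9·2.8 = 55.72 kN/m²
Numerator = 4.9 + 55.72·cos²46.7°·tan31.3° = 4.9 + 55.72·0.4703·0.6080 = 20.835 kPa
Denominator = 55.72·sin46.7°·cos46.7° = 55.72·0.7278·0.6858 = 27.811 kPa
FS = 20.835 / 27.811 = 0.749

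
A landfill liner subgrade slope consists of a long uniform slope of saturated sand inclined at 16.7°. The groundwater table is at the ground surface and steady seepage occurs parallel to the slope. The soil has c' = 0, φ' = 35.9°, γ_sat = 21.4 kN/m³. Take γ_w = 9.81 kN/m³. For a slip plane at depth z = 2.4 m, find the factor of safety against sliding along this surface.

With seepage parallel to the slope and the water table at the surface, the effective normal stress on the slip plane uses the buoyant unit weight γ' = γ_sat − γ_w while the driving shear stress uses γ_sat:
FS = [c' + γ' z cos²β tanφ'] / [γ_sat z sinβ cosβ]
(For c' = 0 this reduces to FS = (γ'/γ_sat)·tanφ'/tanβ.)
γ' = 21.4 − 9.81 = 11.59 kN/m³
Numerator = 0.0 + 11.59·2.4·cos²16.7°·tan35.9° = 0.0 + 11.59·2.4·0.9174·0.7239 = 18.473 kPa
Denominator = 21.4·2.4·sin16.7°·cos16.7° = 21.4·2.4·0.2874·0.9578 = 14.136 kPa
FS = 18.473 / 14.136 = 1.307

FS = 1.31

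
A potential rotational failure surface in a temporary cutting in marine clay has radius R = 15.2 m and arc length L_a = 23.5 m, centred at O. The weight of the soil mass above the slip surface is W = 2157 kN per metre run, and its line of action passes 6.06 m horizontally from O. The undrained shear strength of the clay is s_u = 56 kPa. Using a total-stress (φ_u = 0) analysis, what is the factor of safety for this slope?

FS = 1.53

Taking moments about the centre O, the resisting moment is provided by the undrained shear strength acting along the arc:
M_R = s_u·L_a·R = 56·23.50·15.2 = 20003.2 kN·m/m
M_D = W·d = 2157·6.06 = 13071.4 kN·m/m
FS = M_R / M_D = 20003.2 / 13071.4 = 1.530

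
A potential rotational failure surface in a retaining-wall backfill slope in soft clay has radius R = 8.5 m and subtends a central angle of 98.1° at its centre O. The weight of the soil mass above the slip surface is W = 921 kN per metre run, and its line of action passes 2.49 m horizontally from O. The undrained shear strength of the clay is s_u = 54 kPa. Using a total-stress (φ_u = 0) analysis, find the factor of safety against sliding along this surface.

FS = 2.91

Taking moments about the centre O, the resisting moment is provided by the undrained shear strength acting along the arc:
Arc length L_a = R·θ = 8.5·(98.1°·π/180) = 8.5·1.7122 = 14.55 m
M_R = s_u·L_a·R = 54·14.55·8.5 = 6680.0 kN·m/m
M_D = W·d = 921·2.49 = 2293.3 kN·m/m
FS = M_R / M_D = 6680.0 / 2293.3 = 2.913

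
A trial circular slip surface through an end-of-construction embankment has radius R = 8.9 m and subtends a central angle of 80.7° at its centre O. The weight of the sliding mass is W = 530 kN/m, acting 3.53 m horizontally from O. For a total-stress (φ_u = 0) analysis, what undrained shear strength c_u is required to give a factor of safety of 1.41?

c_u = 23.6 kPa

FS = c_u·L_a·R / (W·d), so c_u = FS·W·d / (L_a·R).
Arc length L_a = R·θ = 8.9·(80.7°·π/180) = 8.9·1.4085 = 12.54 m
c_u = 1.41·530·3.53 / (12.54·8.9) = 2638.0 / 111.57 = 23.64 kPa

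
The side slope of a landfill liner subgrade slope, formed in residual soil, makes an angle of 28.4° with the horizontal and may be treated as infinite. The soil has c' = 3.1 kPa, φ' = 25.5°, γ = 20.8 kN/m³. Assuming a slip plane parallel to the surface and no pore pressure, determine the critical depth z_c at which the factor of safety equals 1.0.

Setting FS = 1.00 in FS = [c' + γz cos²β tanφ'] / [γz sinβ cosβ] and solving for z:
z = c' / [γ cosβ (FS·sinβ − cosβ·tanφ')]
  = 3.1 / [20.8·cos28.4°·(1.00·sin28.4° − cos28.4°·tan25.5°)]
  = 3.1 / [20.8·0.8796·(1.00·0.4756 − 0.8796·0.4770)]
  = 3.1 / 1.0256 = 3.023 m

z_c = 3.02 m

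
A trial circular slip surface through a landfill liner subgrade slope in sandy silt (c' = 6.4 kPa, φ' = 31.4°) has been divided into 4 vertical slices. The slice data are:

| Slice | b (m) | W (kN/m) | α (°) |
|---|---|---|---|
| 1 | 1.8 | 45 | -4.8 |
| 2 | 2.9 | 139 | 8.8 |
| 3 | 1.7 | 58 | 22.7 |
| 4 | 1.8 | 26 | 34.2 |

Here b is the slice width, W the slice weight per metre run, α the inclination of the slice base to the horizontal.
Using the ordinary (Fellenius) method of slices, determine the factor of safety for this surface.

Ordinary method of slices: FS = Σ[c'·Δl_i + (W_i cosα_i)·tanφ'] / Σ W_i sinα_i, with Δl_i = b_i / cosα_i.
Slice 1: Δl = 1.8/cos(-4.8°) = 1.806 m; N'_1 = 45·cos(-4.8°) = 44.8; c'Δl = 11.56; W sinα = -3.8
Slice 2: Δl = 2.9/cos8.8° = 2.935 m; N'_2 = 139·cos8.8° = 137.4; c'Δl = 18.78; W sinα = 21.3
Slice 3: Δl = 1.7/cos22.7° = 1.843 m; N'_3 = 58·cos22.7° = 53.5; c'Δl = 11.79; W sinα = 22.4
Slice 4: Δl = 1.8/cos34.2° = 2.176 m; N'_4 = 26·cos34.2° = 21.5; c'Δl = 13.93; W sinα = 14.6
Σc'Δl = 56.1 kN/m; ΣN' = 257.2 kN/m; ΣW sinα = 54.5 kN/m
Resisting = 56.1 + 257.2·tan31.4° = 56.1 + 157.0 = 213.1 kN/m
FS = 213.1 / 54.5 = 3.910

FS = 3.91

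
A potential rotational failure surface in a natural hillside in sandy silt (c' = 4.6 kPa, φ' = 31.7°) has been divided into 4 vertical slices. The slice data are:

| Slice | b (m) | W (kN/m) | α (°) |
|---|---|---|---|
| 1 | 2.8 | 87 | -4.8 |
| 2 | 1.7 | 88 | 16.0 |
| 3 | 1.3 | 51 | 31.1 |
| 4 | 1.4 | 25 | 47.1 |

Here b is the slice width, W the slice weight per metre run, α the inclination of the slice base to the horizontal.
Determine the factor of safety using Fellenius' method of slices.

Ordinary method of slices: FS = Σ[c'·Δl_i + (W_i cosα_i)·tanφ'] / Σ W_i sinα_i, with Δl_i = b_i / cosα_i.
Slice 1: Δl = 2.8/cos(-4.8°) = 2.810 m; N'_1 = 87·cos(-4.8°) = 86.7; c'Δl = 12.93; W sinα = -7.3
Slice 2: Δl = 1.7/cos16.0° = 1.769 m; N'_2 = 88·cos16.0° = 84.6; c'Δl = 8.14; W sinα = 24.3
Slice 3: Δl = 1.3/cos31.1° = 1.518 m; N'_3 = 51·cos31.1° = 43.7; c'Δl = 6.98; W sinα = 26.3
Slice 4: Δl = 1.4/cos47.1° = 2.057 m; N'_4 = 25·cos47.1° = 17.0; c'Δl = 9.46; W sinα = 18.3
Σc'Δl = 37.5 kN/m; ΣN' = 232.0 kN/m; ΣW sinα = 61.6 kN/m
Resisting = 37.5 + 232.0·tan31.7° = 37.5 + 143.3 = 180.8 kN/m
FS = 180.8 / 61.6 = 2.933

FS = 2.93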